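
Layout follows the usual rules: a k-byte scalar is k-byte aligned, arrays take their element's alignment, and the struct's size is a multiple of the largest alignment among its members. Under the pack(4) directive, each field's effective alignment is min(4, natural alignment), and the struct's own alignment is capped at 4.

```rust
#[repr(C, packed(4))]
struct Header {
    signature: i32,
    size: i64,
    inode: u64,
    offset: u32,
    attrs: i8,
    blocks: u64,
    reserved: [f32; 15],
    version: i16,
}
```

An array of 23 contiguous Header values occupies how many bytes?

2300

0..4  signature  (4B, 4-aligned)
4..12  size  (8B, 4-aligned)
12..20  inode  (8B, 4-aligned)
20..24  offset  (4B, 4-aligned)
24..25  attrs  (1B, 1-aligned)
25..28  -- padding (3B)
28..36  blocks  (8B, 4-aligned)
36..96  reserved  (60B, 4-aligned)
96..98  version  (2B, 2-aligned)
98..100  -- tail padding (2B)
sizeof = 100, alignof = 4
array of 23: 23 × 100 = 2300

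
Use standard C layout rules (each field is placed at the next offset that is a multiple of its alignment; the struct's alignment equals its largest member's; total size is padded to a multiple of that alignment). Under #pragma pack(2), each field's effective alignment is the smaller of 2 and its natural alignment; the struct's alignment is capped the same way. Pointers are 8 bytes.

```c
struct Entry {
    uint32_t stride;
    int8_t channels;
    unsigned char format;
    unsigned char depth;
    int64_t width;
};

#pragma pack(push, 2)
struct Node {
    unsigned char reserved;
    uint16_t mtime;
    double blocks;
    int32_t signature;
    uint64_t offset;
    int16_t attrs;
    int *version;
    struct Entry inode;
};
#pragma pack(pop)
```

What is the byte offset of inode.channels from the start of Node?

38

Entry: stride at 0 (size 4, align 4) → ends 4; channels at 4 (size 1, align 1) → ends 5; format at 5 (size 1, align 1) → ends 6; depth at 6 (size 1, align 1) → ends 7; pad 1 to align 8 for width; width at 8 (size 8, align 8) → ends 16; total 16 bytes, alignment 8
reserved at 0 (size 1, align 1) → ends 1
pad 1 to align 2 for mtime
mtime at 2 (size 2, align 2) → ends 4
blocks at 4 (size 8, align 2) → ends 12
signature at 12 (size 4, align 2) → ends 16
offset at 16 (size 8, align 2) → ends 24
attrs at 24 (size 2, align 2) → ends 26
version at 26 (size 8, align 2) → ends 34
inode at 34 (size 16, align 2) → ends 50
within Entry: channels at 4
34 + 4 = 38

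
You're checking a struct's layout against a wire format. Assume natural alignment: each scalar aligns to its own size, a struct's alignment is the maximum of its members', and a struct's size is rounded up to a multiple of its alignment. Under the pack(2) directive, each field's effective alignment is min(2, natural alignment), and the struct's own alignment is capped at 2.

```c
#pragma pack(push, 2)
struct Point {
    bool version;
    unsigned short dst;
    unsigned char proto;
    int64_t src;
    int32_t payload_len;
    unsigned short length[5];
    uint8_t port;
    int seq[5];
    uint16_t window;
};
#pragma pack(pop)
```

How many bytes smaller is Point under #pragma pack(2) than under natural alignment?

natural layout:
  version at 0 (size 1, align 1) → ends 1
  pad 1 to align 2 for dst
  dst at 2 (size 2, align 2) → ends 4
  proto at 4 (size 1, align 1) → ends 5
  pad 3 to align 8 for src
  src at 8 (size 8, align 8) → ends 16
  payload_len at 16 (size 4, align 4) → ends 20
  length at 20 (size 10, align 2) → ends 30
  port at 30 (size 1, align 1) → ends 31
  pad 1 to align 4 for seq
  seq at 32 (size 20, align 4) → ends 52
  window at 52 (size 2, align 2) → ends 54
  tail pad 2 to reach multiple of 8
  total 56 bytes, alignment 8
packed(2) layout:
  version at 0 (size 1, align 1) → ends 1
  pad 1 to align 2 for dst
  dst at 2 (size 2, align 2) → ends 4
  proto at 4 (size 1, align 1) → ends 5
  pad 1 to align 2 for src
  src at 6 (size 8, align 2) → ends 14
  payload_len at 14 (size 4, align 2) → ends 18
  length at 18 (size 10, align 2) → ends 28
  port at 28 (size 1, align 1) → ends 29
  pad 1 to align 2 for seq
  seq at 30 (size 20, align 2) → ends 50
  window at 50 (size 2, align 2) → ends 52
  total 52 bytes, alignment 2
56 − 52 = 4

4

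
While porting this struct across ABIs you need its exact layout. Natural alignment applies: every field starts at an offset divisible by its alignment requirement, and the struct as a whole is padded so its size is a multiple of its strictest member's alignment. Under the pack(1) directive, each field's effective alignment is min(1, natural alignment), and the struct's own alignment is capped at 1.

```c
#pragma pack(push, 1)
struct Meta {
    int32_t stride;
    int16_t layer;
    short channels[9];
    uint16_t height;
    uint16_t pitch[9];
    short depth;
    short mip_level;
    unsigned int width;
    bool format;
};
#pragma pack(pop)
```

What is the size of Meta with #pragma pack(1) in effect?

53

@0: stride [4B, align 1] → 4
@4: layer [2B, align 1] → 6
@6: channels [18B, align 1] → 24
@24: height [2B, align 1] → 26
@26: pitch [18B, align 1] → 44
@44: depth [2B, align 1] → 46
@46: mip_level [2B, align 1] → 48
@48: width [4B, align 1] → 52
@52: format [1B, align 1] → 53
size 53, align 1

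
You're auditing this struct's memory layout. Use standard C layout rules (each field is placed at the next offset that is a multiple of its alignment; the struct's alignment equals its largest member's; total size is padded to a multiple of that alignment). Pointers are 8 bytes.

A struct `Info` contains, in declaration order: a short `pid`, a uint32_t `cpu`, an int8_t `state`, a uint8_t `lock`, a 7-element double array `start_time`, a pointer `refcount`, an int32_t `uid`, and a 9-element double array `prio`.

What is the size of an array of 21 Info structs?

@0: pid [2B, align 2] → 2
+2 pad (align 4)
@4: cpu [4B, align 4] → 8
@8: state [1B, align 1] → 9
@9: lock [1B, align 1] → 10
+6 pad (align 8)
@16: start_time [56B, align 8] → 72
@72: refcount [8B, align 8] → 80
@80: uid [4B, align 4] → 84
+4 pad (align 8)
@88: prio [72B, align 8] → 160
size 160, align 8
array of 21: 21 × 160 = 3360

3360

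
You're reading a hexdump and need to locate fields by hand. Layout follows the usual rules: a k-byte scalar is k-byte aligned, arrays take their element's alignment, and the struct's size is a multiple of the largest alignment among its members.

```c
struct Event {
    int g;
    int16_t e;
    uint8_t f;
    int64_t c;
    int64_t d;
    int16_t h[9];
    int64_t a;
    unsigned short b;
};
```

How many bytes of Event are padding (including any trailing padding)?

0..4  g  (4B, 4-aligned)
4..6  e  (2B, 2-aligned)
6..7  f  (1B, 1-aligned)
7..8  -- padding (1B)
8..16  c  (8B, 8-aligned)
16..24  d  (8B, 8-aligned)
24..42  h  (18B, 2-aligned)
42..48  -- padding (6B)
48..56  a  (8B, 8-aligned)
56..58  b  (2B, 2-aligned)
58..64  -- tail padding (6B)
sizeof = 64, alignof = 8
data bytes 51, size 64 → padding 13

13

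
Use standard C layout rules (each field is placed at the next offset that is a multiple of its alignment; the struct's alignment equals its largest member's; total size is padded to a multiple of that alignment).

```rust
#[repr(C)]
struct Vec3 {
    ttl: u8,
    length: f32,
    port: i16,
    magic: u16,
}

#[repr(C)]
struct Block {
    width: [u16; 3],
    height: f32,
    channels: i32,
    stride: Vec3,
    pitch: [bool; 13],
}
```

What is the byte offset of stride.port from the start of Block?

Vec3: ttl at 0 (size 1, align 1) → ends 1; pad 3 to align 4 for length; length at 4 (size 4, align 4) → ends 8; port at 8 (size 2, align 2) → ends 10; magic at 10 (size 2, align 2) → ends 12; total 12 bytes, alignment 4
width at 0 (size 6, align 2) → ends 6
pad 2 to align 4 for height
height at 8 (size 4, align 4) → ends 12
channels at 12 (size 4, align 4) → ends 16
stride at 16 (size 12, align 4) → ends 28
within Vec3: port at 8
16 + 8 = 24

24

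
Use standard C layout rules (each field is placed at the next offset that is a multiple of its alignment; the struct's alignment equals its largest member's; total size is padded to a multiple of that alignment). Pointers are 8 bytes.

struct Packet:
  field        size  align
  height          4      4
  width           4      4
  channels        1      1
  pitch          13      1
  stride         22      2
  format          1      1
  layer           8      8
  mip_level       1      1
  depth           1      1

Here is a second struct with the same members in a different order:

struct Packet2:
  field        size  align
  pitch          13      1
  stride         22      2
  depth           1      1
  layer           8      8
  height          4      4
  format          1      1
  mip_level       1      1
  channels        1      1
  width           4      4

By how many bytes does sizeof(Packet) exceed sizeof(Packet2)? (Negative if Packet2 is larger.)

0

height at 0 (size 4, align 4) → ends 4
width at 4 (size 4, align 4) → ends 8
channels at 8 (size 1, align 1) → ends 9
pitch at 9 (size 13, align 1) → ends 22
stride at 22 (size 22, align 2) → ends 44
format at 44 (size 1, align 1) → ends 45
pad 3 to align 8 for layer
layer at 48 (size 8, align 8) → ends 56
mip_level at 56 (size 1, align 1) → ends 57
depth at 57 (size 1, align 1) → ends 58
tail pad 6 to reach multiple of 8
total 64 bytes, alignment 8
— Packet2 —
pitch at 0 (size 13, align 1) → ends 13
pad 1 to align 2 for stride
stride at 14 (size 22, align 2) → ends 36
depth at 36 (size 1, align 1) → ends 37
pad 3 to align 8 for layer
layer at 40 (size 8, align 8) → ends 48
height at 48 (size 4, align 4) → ends 52
format at 52 (size 1, align 1) → ends 53
mip_level at 53 (size 1, align 1) → ends 54
channels at 54 (size 1, align 1) → ends 55
pad 1 to align 4 for width
width at 56 (size 4, align 4) → ends 60
tail pad 4 to reach multiple of 8
total 64 bytes, alignment 8
64 − 64 = 0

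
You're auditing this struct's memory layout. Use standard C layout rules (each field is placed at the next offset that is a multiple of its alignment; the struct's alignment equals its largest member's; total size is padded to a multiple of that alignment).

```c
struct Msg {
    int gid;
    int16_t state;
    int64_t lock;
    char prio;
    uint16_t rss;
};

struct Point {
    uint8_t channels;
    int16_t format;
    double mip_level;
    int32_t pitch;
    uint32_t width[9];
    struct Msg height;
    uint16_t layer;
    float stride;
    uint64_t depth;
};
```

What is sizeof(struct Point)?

Msg: gid at 0 (size 4, align 4) → ends 4; state at 4 (size 2, align 2) → ends 6; pad 2 to align 8 for lock; lock at 8 (size 8, align 8) → ends 16; prio at 16 (size 1, align 1) → ends 17; pad 1 to align 2 for rss; rss at 18 (size 2, align 2) → ends 20; tail pad 4 to reach multiple of 8; total 24 bytes, alignment 8
channels at 0 (size 1, align 1) → ends 1
pad 1 to align 2 for format
format at 2 (size 2, align 2) → ends 4
pad 4 to align 8 for mip_level
mip_level at 8 (size 8, align 8) → ends 16
pitch at 16 (size 4, align 4) → ends 20
width at 20 (size 36, align 4) → ends 56
height at 56 (size 24, align 8) → ends 80
layer at 80 (size 2, align 2) → ends 82
pad 2 to align 4 for stride
stride at 84 (size 4, align 4) → ends 88
depth at 88 (size 8, align 8) → ends 96
total 96 bytes, alignment 8

96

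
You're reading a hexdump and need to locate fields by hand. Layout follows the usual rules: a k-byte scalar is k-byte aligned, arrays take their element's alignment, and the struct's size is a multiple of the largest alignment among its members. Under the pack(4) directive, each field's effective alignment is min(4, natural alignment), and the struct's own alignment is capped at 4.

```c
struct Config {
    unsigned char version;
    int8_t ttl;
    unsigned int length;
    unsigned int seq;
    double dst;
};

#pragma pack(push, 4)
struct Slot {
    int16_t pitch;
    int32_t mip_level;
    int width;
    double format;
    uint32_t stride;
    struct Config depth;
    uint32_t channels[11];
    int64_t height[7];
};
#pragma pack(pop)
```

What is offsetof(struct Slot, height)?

92

Config: @0: version [1B, align 1] → 1; @1: ttl [1B, align 1] → 2; +2 pad (align 4); @4: length [4B, align 4] → 8; @8: seq [4B, align 4] → 12; +4 pad (align 8); @16: dst [8B, align 8] → 24; size 24, align 8
@0: pitch [2B, align 2] → 2
+2 pad (align 4)
@4: mip_level [4B, align 4] → 8
@8: width [4B, align 4] → 12
@12: format [8B, align 4] → 20
@20: stride [4B, align 4] → 24
@24: depth [24B, align 4] → 48
@48: channels [44B, align 4] → 92
@92: height [56B, align 4] → 148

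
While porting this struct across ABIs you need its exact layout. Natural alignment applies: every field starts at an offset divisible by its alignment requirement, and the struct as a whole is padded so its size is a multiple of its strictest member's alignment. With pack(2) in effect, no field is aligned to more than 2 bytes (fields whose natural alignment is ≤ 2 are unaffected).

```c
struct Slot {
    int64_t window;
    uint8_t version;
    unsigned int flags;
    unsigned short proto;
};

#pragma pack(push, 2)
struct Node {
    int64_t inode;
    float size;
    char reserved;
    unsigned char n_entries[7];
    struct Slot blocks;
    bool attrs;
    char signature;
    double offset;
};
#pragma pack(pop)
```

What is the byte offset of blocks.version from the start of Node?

Slot: @0: window [8B, align 8] → 8; @8: version [1B, align 1] → 9; +3 pad (align 4); @12: flags [4B, align 4] → 16; @16: proto [2B, align 2] → 18; +6 tail pad (align 8); size 24, align 8
@0: inode [8B, align 2] → 8
@8: size [4B, align 2] → 12
@12: reserved [1B, align 1] → 13
@13: n_entries [7B, align 1] → 20
@20: blocks [24B, align 2] → 44
within Slot: version at 8
20 + 8 = 28

28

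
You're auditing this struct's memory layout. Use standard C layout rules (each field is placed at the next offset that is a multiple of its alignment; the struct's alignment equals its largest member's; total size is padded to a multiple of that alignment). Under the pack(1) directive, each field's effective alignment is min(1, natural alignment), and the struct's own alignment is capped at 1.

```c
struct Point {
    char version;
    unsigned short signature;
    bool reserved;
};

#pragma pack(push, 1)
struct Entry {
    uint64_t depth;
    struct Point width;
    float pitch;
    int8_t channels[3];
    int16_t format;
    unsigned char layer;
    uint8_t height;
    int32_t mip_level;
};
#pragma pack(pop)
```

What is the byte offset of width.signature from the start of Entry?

10

Point: version at 0 (size 1, align 1) → ends 1; pad 1 to align 2 for signature; signature at 2 (size 2, align 2) → ends 4; reserved at 4 (size 1, align 1) → ends 5; tail pad 1 to reach multiple of 2; total 6 bytes, alignment 2
depth at 0 (size 8, align 1) → ends 8
width at 8 (size 6, align 1) → ends 14
within Point: signature at 2
8 + 2 = 10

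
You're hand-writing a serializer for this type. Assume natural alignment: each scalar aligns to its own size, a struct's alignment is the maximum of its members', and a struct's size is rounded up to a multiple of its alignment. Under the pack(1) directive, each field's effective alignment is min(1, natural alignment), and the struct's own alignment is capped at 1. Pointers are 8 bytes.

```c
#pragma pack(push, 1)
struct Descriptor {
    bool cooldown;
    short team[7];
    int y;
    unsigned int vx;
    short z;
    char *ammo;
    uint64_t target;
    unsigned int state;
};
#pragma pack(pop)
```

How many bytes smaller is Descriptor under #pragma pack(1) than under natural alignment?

11

natural layout:
  cooldown at 0 (size 1, align 1) → ends 1
  pad 1 to align 2 for team
  team at 2 (size 14, align 2) → ends 16
  y at 16 (size 4, align 4) → ends 20
  vx at 20 (size 4, align 4) → ends 24
  z at 24 (size 2, align 2) → ends 26
  pad 6 to align 8 for ammo
  ammo at 32 (size 8, align 8) → ends 40
  target at 40 (size 8, align 8) → ends 48
  state at 48 (size 4, align 4) → ends 52
  tail pad 4 to reach multiple of 8
  total 56 bytes, alignment 8
packed(1) layout:
  cooldown at 0 (size 1, align 1) → ends 1
  team at 1 (size 14, align 1) → ends 15
  y at 15 (size 4, align 1) → ends 19
  vx at 19 (size 4, align 1) → ends 23
  z at 23 (size 2, align 1) → ends 25
  ammo at 25 (size 8, align 1) → ends 33
  target at 33 (size 8, align 1) → ends 41
  state at 41 (size 4, align 1) → ends 45
  total 45 bytes, alignment 1
56 − 45 = 11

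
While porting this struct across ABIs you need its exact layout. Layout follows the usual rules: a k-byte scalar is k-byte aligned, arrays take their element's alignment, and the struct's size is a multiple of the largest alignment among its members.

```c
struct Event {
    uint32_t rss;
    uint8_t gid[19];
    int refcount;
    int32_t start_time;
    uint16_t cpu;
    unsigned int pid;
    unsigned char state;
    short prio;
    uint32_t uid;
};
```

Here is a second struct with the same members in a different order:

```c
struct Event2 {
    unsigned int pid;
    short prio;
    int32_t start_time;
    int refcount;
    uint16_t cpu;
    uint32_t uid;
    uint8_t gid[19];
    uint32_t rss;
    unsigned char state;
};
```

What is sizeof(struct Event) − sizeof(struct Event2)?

-4

@0: rss [4B, align 4] → 4
@4: gid [19B, align 1] → 23
+1 pad (align 4)
@24: refcount [4B, align 4] → 28
@28: start_time [4B, align 4] → 32
@32: cpu [2B, align 2] → 34
+2 pad (align 4)
@36: pid [4B, align 4] → 40
@40: state [1B, align 1] → 41
+1 pad (align 2)
@42: prio [2B, align 2] → 44
@44: uid [4B, align 4] → 48
size 48, align 4
— Event2 —
@0: pid [4B, align 4] → 4
@4: prio [2B, align 2] → 6
+2 pad (align 4)
@8: start_time [4B, align 4] → 12
@12: refcount [4B, align 4] → 16
@16: cpu [2B, align 2] → 18
+2 pad (align 4)
@20: uid [4B, align 4] → 24
@24: gid [19B, align 1] → 43
+1 pad (align 4)
@44: rss [4B, align 4] → 48
@48: state [1B, align 1] → 49
+3 tail pad (align 4)
size 52, align 4
48 − 52 = -4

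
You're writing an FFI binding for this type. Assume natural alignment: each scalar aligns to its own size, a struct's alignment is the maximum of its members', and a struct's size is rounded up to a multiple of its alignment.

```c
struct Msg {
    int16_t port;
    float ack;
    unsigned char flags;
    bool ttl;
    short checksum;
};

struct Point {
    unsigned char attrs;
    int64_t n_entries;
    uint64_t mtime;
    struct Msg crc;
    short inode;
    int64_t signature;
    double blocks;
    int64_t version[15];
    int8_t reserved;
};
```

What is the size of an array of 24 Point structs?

4416

Msg: @0: port [2B, align 2] → 2; +2 pad (align 4); @4: ack [4B, align 4] → 8; @8: flags [1B, align 1] → 9; @9: ttl [1B, align 1] → 10; @10: checksum [2B, align 2] → 12; size 12, align 4
@0: attrs [1B, align 1] → 1
+7 pad (align 8)
@8: n_entries [8B, align 8] → 16
@16: mtime [8B, align 8] → 24
@24: crc [12B, align 4] → 36
@36: inode [2B, align 2] → 38
+2 pad (align 8)
@40: signature [8B, align 8] → 48
@48: blocks [8B, align 8] → 56
@56: version [120B, align 8] → 176
@176: reserved [1B, align 1] → 177
+7 tail pad (align 8)
size 184, align 8
array of 24: 24 × 184 = 4416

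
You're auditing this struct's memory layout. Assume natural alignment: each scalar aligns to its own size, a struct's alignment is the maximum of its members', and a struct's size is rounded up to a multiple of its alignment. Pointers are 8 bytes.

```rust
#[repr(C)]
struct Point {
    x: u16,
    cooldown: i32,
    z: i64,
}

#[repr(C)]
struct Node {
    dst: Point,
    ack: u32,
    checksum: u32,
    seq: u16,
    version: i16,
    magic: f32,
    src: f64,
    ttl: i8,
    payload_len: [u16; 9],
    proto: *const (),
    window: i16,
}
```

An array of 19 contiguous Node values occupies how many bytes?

1520

Point: @0: x [2B, align 2] → 2; +2 pad (align 4); @4: cooldown [4B, align 4] → 8; @8: z [8B, align 8] → 16; size 16, align 8
@0: dst [16B, align 8] → 16
@16: ack [4B, align 4] → 20
@20: checksum [4B, align 4] → 24
@24: seq [2B, align 2] → 26
@26: version [2B, align 2] → 28
@28: magic [4B, align 4] → 32
@32: src [8B, align 8] → 40
@40: ttl [1B, align 1] → 41
+1 pad (align 2)
@42: payload_len [18B, align 2] → 60
+4 pad (align 8)
@64: proto [8B, align 8] → 72
@72: window [2B, align 2] → 74
+6 tail pad (align 8)
size 80, align 8
array of 19: 19 × 80 = 1520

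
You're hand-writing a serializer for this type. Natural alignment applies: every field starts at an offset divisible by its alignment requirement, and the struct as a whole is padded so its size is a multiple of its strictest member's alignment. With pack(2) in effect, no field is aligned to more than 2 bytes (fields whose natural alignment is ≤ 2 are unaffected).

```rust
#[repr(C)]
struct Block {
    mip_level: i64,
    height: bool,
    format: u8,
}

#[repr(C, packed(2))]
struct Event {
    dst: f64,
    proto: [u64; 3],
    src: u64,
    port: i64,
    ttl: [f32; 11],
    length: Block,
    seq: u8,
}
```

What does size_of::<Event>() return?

110

Block: @0: mip_level [8B, align 8] → 8; @8: height [1B, align 1] → 9; @9: format [1B, align 1] → 10; +6 tail pad (align 8); size 16, align 8
@0: dst [8B, align 2] → 8
@8: proto [24B, align 2] → 32
@32: src [8B, align 2] → 40
@40: port [8B, align 2] → 48
@48: ttl [44B, align 2] → 92
@92: length [16B, align 2] → 108
@108: seq [1B, align 1] → 109
+1 tail pad (align 2)
size 110, align 2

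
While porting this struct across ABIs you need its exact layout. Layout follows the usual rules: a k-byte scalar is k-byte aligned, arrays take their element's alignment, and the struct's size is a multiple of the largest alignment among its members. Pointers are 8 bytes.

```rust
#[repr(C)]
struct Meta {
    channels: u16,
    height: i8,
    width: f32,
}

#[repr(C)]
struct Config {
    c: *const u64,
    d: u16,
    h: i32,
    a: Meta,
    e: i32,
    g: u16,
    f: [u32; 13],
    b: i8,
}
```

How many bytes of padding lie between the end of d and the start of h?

Meta: 0..2  channels  (2B, 2-aligned); 2..3  height  (1B, 1-aligned); 3..4  -- padding (1B); 4..8  width  (4B, 4-aligned); sizeof = 8, alignof = 4
0..8  c  (8B, 8-aligned)
8..10  d  (2B, 2-aligned)
10..12  -- padding (2B)
12..16  h  (4B, 4-aligned)

2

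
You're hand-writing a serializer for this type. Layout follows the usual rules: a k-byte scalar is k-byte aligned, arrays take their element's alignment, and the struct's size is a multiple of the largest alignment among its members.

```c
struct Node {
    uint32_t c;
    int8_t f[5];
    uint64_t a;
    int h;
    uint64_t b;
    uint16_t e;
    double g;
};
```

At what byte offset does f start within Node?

c at 0 (size 4, align 4) → ends 4
f at 4 (size 5, align 1) → ends 9

4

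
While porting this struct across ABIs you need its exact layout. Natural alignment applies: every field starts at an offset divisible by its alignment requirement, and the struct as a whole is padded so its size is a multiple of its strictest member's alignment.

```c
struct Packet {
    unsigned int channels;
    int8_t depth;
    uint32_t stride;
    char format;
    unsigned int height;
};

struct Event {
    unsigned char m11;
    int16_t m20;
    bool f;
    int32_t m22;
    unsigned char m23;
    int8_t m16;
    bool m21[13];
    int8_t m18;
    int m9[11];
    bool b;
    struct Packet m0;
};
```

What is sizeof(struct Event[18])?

Packet: 0..4  channels  (4B, 4-aligned); 4..5  depth  (1B, 1-aligned); 5..8  -- padding (3B); 8..12  stride  (4B, 4-aligned); 12..13  format  (1B, 1-aligned); 13..16  -- padding (3B); 16..20  height  (4B, 4-aligned); sizeof = 20, alignof = 4
0..1  m11  (1B, 1-aligned)
1..2  -- padding (1B)
2..4  m20  (2B, 2-aligned)
4..5  f  (1B, 1-aligned)
5..8  -- padding (3B)
8..12  m22  (4B, 4-aligned)
12..13  m23  (1B, 1-aligned)
13..14  m16  (1B, 1-aligned)
14..27  m21  (13B, 1-aligned)
27..28  m18  (1B, 1-aligned)
28..72  m9  (44B, 4-aligned)
72..73  b  (1B, 1-aligned)
73..76  -- padding (3B)
76..96  m0  (20B, 4-aligned)
sizeof = 96, alignof = 4
array of 18: 18 × 96 = 1728

1728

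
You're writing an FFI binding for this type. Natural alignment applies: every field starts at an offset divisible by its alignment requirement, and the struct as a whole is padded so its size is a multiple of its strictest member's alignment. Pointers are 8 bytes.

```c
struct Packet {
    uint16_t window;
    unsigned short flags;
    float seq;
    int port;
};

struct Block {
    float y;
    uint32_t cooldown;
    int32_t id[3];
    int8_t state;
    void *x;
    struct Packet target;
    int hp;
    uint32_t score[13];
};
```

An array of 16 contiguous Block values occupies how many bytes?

Packet: @0: window [2B, align 2] → 2; @2: flags [2B, align 2] → 4; @4: seq [4B, align 4] → 8; @8: port [4B, align 4] → 12; size 12, align 4
@0: y [4B, align 4] → 4
@4: cooldown [4B, align 4] → 8
@8: id [12B, align 4] → 20
@20: state [1B, align 1] → 21
+3 pad (align 8)
@24: x [8B, align 8] → 32
@32: target [12B, align 4] → 44
@44: hp [4B, align 4] → 48
@48: score [52B, align 4] → 100
+4 tail pad (align 8)
size 104, align 8
array of 16: 16 × 104 = 1664

1664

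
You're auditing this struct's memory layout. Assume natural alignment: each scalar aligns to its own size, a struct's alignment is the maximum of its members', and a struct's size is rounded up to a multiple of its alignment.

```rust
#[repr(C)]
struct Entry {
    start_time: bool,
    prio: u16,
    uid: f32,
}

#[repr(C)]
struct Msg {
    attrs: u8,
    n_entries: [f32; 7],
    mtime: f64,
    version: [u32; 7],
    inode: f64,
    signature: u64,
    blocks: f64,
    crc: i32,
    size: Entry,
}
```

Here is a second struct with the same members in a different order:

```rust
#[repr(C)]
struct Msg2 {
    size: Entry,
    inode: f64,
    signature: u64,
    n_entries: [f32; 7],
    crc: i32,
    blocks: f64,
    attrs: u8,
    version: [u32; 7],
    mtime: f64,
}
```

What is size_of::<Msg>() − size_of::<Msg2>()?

8

Entry: @0: start_time [1B, align 1] → 1; +1 pad (align 2); @2: prio [2B, align 2] → 4; @4: uid [4B, align 4] → 8; size 8, align 4
@0: attrs [1B, align 1] → 1
+3 pad (align 4)
@4: n_entries [28B, align 4] → 32
@32: mtime [8B, align 8] → 40
@40: version [28B, align 4] → 68
+4 pad (align 8)
@72: inode [8B, align 8] → 80
@80: signature [8B, align 8] → 88
@88: blocks [8B, align 8] → 96
@96: crc [4B, align 4] → 100
@100: size [8B, align 4] → 108
+4 tail pad (align 8)
size 112, align 8
— Msg2 —
@0: size [8B, align 4] → 8
@8: inode [8B, align 8] → 16
@16: signature [8B, align 8] → 24
@24: n_entries [28B, align 4] → 52
@52: crc [4B, align 4] → 56
@56: blocks [8B, align 8] → 64
@64: attrs [1B, align 1] → 65
+3 pad (align 4)
@68: version [28B, align 4] → 96
@96: mtime [8B, align 8] → 104
size 104, align 8
112 − 104 = 8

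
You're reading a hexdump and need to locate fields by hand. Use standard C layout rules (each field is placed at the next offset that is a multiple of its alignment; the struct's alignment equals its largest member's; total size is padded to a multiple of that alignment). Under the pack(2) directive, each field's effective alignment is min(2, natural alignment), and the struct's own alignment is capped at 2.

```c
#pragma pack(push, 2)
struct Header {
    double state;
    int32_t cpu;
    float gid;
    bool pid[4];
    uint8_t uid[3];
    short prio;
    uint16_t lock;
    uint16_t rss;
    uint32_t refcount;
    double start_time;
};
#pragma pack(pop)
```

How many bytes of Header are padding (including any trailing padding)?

1

@0: state [8B, align 2] → 8
@8: cpu [4B, align 2] → 12
@12: gid [4B, align 2] → 16
@16: pid [4B, align 1] → 20
@20: uid [3B, align 1] → 23
+1 pad (align 2)
@24: prio [2B, align 2] → 26
@26: lock [2B, align 2] → 28
@28: rss [2B, align 2] → 30
@30: refcount [4B, align 2] → 34
@34: start_time [8B, align 2] → 42
size 42, align 2
data bytes 41, size 42 → padding 1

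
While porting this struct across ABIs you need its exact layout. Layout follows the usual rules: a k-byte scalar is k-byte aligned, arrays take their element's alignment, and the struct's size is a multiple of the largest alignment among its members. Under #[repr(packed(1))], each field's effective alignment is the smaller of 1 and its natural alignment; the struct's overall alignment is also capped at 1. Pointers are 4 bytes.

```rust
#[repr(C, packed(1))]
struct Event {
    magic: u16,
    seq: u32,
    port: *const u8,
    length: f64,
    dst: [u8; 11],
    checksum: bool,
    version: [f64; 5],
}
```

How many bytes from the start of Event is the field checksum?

29

magic at 0 (size 2, align 1) → ends 2
seq at 2 (size 4, align 1) → ends 6
port at 6 (size 4, align 1) → ends 10
length at 10 (size 8, align 1) → ends 18
dst at 18 (size 11, align 1) → ends 29
checksum at 29 (size 1, align 1) → ends 30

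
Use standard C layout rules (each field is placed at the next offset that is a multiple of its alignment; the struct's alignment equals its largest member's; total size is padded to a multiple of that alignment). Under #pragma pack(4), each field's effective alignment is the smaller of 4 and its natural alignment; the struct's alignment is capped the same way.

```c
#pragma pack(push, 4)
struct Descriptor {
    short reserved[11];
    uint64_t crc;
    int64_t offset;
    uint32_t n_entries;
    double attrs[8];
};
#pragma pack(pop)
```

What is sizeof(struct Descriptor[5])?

reserved at 0 (size 22, align 2) → ends 22
pad 2 to align 4 for crc
crc at 24 (size 8, align 4) → ends 32
offset at 32 (size 8, align 4) → ends 40
n_entries at 40 (size 4, align 4) → ends 44
attrs at 44 (size 64, align 4) → ends 108
total 108 bytes, alignment 4
array of 5: 5 × 108 = 540

540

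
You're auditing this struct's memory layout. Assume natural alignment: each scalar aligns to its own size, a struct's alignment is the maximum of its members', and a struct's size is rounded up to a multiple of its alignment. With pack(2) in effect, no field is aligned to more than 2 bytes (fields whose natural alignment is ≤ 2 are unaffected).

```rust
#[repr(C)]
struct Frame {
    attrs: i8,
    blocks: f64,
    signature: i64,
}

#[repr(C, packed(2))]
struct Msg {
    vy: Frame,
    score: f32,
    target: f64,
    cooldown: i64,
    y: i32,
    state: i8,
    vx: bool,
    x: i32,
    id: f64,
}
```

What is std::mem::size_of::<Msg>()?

Frame: attrs at 0 (size 1, align 1) → ends 1; pad 7 to align 8 for blocks; blocks at 8 (size 8, align 8) → ends 16; signature at 16 (size 8, align 8) → ends 24; total 24 bytes, alignment 8
vy at 0 (size 24, align 2) → ends 24
score at 24 (size 4, align 2) → ends 28
target at 28 (size 8, align 2) → ends 36
cooldown at 36 (size 8, align 2) → ends 44
y at 44 (size 4, align 2) → ends 48
state at 48 (size 1, align 1) → ends 49
vx at 49 (size 1, align 1) → ends 50
x at 50 (size 4, align 2) → ends 54
id at 54 (size 8, align 2) → ends 62
total 62 bytes, alignment 2

62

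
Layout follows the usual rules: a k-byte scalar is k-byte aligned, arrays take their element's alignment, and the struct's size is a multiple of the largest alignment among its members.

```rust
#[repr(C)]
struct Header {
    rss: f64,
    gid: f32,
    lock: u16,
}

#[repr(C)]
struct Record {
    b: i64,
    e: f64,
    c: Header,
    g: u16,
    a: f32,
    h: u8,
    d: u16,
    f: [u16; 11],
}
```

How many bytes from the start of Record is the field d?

Header: @0: rss [8B, align 8] → 8; @8: gid [4B, align 4] → 12; @12: lock [2B, align 2] → 14; +2 tail pad (align 8); size 16, align 8
@0: b [8B, align 8] → 8
@8: e [8B, align 8] → 16
@16: c [16B, align 8] → 32
@32: g [2B, align 2] → 34
+2 pad (align 4)
@36: a [4B, align 4] → 40
@40: h [1B, align 1] → 41
+1 pad (align 2)
@42: d [2B, align 2] → 44

42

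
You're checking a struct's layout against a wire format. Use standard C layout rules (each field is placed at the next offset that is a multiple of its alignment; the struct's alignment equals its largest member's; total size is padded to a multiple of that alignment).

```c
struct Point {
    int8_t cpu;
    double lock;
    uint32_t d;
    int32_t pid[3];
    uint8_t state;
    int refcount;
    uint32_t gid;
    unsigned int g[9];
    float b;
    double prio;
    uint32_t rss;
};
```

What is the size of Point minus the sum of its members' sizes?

@0: cpu [1B, align 1] → 1
+7 pad (align 8)
@8: lock [8B, align 8] → 16
@16: d [4B, align 4] → 20
@20: pid [12B, align 4] → 32
@32: state [1B, align 1] → 33
+3 pad (align 4)
@36: refcount [4B, align 4] → 40
@40: gid [4B, align 4] → 44
@44: g [36B, align 4] → 80
@80: b [4B, align 4] → 84
+4 pad (align 8)
@88: prio [8B, align 8] → 96
@96: rss [4B, align 4] → 100
+4 tail pad (align 8)
size 104, align 8
data bytes 86, size 104 → padding 18

18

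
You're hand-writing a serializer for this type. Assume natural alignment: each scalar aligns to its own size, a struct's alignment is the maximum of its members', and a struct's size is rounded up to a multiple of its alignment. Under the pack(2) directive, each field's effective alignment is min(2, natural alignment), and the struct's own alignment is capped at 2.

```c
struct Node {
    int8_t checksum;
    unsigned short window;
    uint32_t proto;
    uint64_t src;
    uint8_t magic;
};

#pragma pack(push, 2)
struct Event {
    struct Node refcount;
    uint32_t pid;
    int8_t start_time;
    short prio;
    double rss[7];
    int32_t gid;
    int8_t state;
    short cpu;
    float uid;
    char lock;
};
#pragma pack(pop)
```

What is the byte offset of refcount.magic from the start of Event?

16

Node: checksum at 0 (size 1, align 1) → ends 1; pad 1 to align 2 for window; window at 2 (size 2, align 2) → ends 4; proto at 4 (size 4, align 4) → ends 8; src at 8 (size 8, align 8) → ends 16; magic at 16 (size 1, align 1) → ends 17; tail pad 7 to reach multiple of 8; total 24 bytes, alignment 8
refcount at 0 (size 24, align 2) → ends 24
within Node: magic at 16
0 + 16 = 16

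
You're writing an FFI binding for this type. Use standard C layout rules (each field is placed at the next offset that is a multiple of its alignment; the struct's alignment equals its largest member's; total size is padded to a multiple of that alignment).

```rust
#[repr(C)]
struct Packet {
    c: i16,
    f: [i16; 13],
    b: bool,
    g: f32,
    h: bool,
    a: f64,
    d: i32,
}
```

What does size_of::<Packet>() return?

0..2  c  (2B, 2-aligned)
2..28  f  (26B, 2-aligned)
28..29  b  (1B, 1-aligned)
29..32  -- padding (3B)
32..36  g  (4B, 4-aligned)
36..37  h  (1B, 1-aligned)
37..40  -- padding (3B)
40..48  a  (8B, 8-aligned)
48..52  d  (4B, 4-aligned)
52..56  -- tail padding (4B)
sizeof = 56, alignof = 8

56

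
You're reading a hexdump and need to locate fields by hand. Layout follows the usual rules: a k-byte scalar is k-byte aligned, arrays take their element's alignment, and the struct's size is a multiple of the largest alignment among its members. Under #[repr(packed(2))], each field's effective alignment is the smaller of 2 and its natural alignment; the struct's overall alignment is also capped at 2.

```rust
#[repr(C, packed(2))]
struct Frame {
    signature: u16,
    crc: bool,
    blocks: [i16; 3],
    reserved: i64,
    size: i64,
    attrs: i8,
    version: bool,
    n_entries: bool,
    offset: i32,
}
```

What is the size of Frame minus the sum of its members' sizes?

2

signature at 0 (size 2, align 2) → ends 2
crc at 2 (size 1, align 1) → ends 3
pad 1 to align 2 for blocks
blocks at 4 (size 6, align 2) → ends 10
reserved at 10 (size 8, align 2) → ends 18
size at 18 (size 8, align 2) → ends 26
attrs at 26 (size 1, align 1) → ends 27
version at 27 (size 1, align 1) → ends 28
n_entries at 28 (size 1, align 1) → ends 29
pad 1 to align 2 for offset
offset at 30 (size 4, align 2) → ends 34
total 34 bytes, alignment 2
data bytes 32, size 34 → padding 2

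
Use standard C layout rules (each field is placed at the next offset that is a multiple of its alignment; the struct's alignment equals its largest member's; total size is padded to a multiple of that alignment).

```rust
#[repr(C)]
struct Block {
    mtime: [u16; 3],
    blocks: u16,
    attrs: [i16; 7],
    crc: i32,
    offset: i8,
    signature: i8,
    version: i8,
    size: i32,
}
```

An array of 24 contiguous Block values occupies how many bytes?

864

0..6  mtime  (6B, 2-aligned)
6..8  blocks  (2B, 2-aligned)
8..22  attrs  (14B, 2-aligned)
22..24  -- padding (2B)
24..28  crc  (4B, 4-aligned)
28..29  offset  (1B, 1-aligned)
29..30  signature  (1B, 1-aligned)
30..31  version  (1B, 1-aligned)
31..32  -- padding (1B)
32..36  size  (4B, 4-aligned)
sizeof = 36, alignof = 4
array of 24: 24 × 36 = 864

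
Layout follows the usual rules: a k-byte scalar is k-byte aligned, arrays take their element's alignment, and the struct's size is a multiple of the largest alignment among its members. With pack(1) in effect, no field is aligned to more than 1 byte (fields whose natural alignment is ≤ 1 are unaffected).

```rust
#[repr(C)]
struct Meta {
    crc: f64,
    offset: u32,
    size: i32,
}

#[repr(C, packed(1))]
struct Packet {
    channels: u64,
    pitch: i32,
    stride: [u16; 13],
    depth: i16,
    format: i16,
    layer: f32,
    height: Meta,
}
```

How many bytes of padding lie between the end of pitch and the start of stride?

0

Meta: crc at 0 (size 8, align 8) → ends 8; offset at 8 (size 4, align 4) → ends 12; size at 12 (size 4, align 4) → ends 16; total 16 bytes, alignment 8
channels at 0 (size 8, align 1) → ends 8
pitch at 8 (size 4, align 1) → ends 12
stride at 12 (size 26, align 1) → ends 38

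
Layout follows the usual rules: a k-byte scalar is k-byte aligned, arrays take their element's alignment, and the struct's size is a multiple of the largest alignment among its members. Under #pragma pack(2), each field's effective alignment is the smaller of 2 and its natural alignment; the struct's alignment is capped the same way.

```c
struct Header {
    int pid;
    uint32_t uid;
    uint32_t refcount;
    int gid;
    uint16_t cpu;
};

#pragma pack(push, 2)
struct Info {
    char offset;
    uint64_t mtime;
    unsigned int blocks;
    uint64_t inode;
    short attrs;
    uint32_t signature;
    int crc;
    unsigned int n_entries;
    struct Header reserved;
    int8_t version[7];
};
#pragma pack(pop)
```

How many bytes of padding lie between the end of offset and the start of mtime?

1

Header: 0..4  pid  (4B, 4-aligned); 4..8  uid  (4B, 4-aligned); 8..12  refcount  (4B, 4-aligned); 12..16  gid  (4B, 4-aligned); 16..18  cpu  (2B, 2-aligned); 18..20  -- tail padding (2B); sizeof = 20, alignof = 4
0..1  offset  (1B, 1-aligned)
1..2  -- padding (1B)
2..10  mtime  (8B, 2-aligned)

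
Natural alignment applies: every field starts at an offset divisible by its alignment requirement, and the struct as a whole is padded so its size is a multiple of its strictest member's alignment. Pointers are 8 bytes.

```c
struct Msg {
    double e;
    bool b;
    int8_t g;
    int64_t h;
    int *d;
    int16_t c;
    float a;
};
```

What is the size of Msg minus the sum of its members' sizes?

8

e at 0 (size 8, align 8) → ends 8
b at 8 (size 1, align 1) → ends 9
g at 9 (size 1, align 1) → ends 10
pad 6 to align 8 for h
h at 16 (size 8, align 8) → ends 24
d at 24 (size 8, align 8) → ends 32
c at 32 (size 2, align 2) → ends 34
pad 2 to align 4 for a
a at 36 (size 4, align 4) → ends 40
total 40 bytes, alignment 8
data bytes 32, size 40 → padding 8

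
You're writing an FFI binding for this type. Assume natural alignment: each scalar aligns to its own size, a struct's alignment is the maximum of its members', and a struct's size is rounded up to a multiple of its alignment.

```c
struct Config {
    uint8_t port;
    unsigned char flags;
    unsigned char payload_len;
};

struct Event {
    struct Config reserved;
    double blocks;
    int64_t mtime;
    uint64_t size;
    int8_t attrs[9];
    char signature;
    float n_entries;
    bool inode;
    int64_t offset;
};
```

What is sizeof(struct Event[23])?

Config: @0: port [1B, align 1] → 1; @1: flags [1B, align 1] → 2; @2: payload_len [1B, align 1] → 3; size 3, align 1
@0: reserved [3B, align 1] → 3
+5 pad (align 8)
@8: blocks [8B, align 8] → 16
@16: mtime [8B, align 8] → 24
@24: size [8B, align 8] → 32
@32: attrs [9B, align 1] → 41
@41: signature [1B, align 1] → 42
+2 pad (align 4)
@44: n_entries [4B, align 4] → 48
@48: inode [1B, align 1] → 49
+7 pad (align 8)
@56: offset [8B, align 8] → 64
size 64, align 8
array of 23: 23 × 64 = 1472

1472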